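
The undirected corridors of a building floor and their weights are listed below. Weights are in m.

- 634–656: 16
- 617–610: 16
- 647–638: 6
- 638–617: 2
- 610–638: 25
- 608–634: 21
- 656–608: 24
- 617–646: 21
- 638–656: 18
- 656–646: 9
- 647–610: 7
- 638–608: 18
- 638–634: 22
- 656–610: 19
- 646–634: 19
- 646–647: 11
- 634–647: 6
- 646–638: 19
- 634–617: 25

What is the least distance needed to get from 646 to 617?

Candidate routes:
646 → 647 → 638 → 617: 11+6+2 = 19
646 → 617: 21 = 21
Cheapest is 646 → 647 → 638 → 617 at 19 m.

19 m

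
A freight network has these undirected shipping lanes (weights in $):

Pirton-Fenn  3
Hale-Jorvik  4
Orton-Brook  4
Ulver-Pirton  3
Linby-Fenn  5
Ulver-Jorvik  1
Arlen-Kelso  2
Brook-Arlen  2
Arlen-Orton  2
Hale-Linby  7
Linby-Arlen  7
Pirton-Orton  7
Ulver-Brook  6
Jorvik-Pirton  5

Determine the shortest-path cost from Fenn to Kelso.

$14

Running Dijkstra from Fenn:
Fenn: 0
Pirton: 3  (via Fenn)
Linby: 5  (via Fenn)
Ulver: 6  (via Pirton)
Jorvik: 7  (via Ulver)
Orton: 10  (via Pirton)
Hale: 11  (via Jorvik)
Brook: 12  (via Ulver)
Arlen: 12  (via Linby)
Kelso: 14  (via Arlen)
Shortest route: Fenn–Linby–Arlen–Kelso = $14.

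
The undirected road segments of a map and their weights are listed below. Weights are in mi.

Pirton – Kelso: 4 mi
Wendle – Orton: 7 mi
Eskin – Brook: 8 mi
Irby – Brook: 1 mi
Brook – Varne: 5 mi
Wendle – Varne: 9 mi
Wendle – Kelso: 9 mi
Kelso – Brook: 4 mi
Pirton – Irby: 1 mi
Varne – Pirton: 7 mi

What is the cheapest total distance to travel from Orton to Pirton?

Settle nodes by increasing distance from Orton:
Orton: 0
Wendle: 7  (via Orton)
Varne: 16  (via Wendle)
Kelso: 16  (via Wendle)
Brook: 20  (via Kelso)
Pirton: 20  (via Kelso)
Shortest route: Orton–Wendle–Kelso–Pirton = 20 mi.

20 mi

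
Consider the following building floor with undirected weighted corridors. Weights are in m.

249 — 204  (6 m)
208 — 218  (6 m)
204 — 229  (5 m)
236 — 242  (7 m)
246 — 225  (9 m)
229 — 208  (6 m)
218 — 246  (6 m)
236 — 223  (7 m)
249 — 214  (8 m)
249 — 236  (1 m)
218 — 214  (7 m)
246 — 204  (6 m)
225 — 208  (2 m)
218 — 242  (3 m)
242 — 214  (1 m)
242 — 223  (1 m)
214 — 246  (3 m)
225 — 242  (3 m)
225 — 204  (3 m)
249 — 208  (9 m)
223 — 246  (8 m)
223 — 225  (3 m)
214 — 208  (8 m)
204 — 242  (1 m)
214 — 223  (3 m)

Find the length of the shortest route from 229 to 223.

7 m

Running Dijkstra from 229:
229: 0
204: 5  (via 229)
208: 6  (via 229)
242: 6  (via 204)
214: 7  (via 242)
223: 7  (via 242)
Shortest route: 229–204–242–223 = 7 m.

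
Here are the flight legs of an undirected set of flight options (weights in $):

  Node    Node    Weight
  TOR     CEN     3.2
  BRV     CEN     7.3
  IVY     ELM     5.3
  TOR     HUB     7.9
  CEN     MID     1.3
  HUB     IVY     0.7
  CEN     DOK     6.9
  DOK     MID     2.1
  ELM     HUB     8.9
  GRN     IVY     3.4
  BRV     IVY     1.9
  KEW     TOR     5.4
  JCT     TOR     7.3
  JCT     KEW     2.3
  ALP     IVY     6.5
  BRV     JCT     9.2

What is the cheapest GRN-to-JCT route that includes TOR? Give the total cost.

$19.3

Shortest GRN→TOR: GRN → IVY → HUB → TOR = 12
Shortest TOR→JCT: TOR → JCT = 7.3
Total via TOR: 12 + 7.3 = $19.3.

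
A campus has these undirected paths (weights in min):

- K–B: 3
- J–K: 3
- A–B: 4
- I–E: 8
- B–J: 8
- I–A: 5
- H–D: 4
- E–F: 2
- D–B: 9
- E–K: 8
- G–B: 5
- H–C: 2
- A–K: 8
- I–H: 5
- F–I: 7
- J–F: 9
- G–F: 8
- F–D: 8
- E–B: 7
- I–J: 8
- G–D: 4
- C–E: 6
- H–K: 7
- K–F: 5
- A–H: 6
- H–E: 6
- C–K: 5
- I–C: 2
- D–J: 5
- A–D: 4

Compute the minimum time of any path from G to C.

10 min

Settle nodes by increasing distance from G:
G: 0
D: 4  (via G)
B: 5  (via G)
A: 8  (via D)
F: 8  (via G)
H: 8  (via D)
K: 8  (via B)
J: 9  (via D)
C: 10  (via H)
Shortest route: G–D–H–C = 10 min.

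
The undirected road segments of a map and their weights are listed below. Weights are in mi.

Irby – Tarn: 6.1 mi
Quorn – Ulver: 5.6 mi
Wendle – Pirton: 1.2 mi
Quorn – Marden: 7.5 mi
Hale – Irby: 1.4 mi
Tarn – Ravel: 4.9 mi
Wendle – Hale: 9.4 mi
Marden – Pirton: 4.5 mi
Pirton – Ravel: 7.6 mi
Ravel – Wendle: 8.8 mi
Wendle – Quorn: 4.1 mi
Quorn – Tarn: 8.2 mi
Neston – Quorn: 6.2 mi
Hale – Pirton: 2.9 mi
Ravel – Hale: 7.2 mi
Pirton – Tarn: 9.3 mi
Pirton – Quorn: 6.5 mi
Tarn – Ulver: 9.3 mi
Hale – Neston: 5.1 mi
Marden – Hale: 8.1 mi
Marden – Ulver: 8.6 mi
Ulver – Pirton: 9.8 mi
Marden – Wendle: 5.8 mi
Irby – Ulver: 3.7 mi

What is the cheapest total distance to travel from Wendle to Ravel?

8.8 mi

Compare a few routes:
Wendle–Pirton–Hale–Ravel: 1.2+2.9+7.2 = 11.3
Wendle–Ravel: 8.8 = 8.8
The minimum is 8.8 mi via Wendle–Ravel.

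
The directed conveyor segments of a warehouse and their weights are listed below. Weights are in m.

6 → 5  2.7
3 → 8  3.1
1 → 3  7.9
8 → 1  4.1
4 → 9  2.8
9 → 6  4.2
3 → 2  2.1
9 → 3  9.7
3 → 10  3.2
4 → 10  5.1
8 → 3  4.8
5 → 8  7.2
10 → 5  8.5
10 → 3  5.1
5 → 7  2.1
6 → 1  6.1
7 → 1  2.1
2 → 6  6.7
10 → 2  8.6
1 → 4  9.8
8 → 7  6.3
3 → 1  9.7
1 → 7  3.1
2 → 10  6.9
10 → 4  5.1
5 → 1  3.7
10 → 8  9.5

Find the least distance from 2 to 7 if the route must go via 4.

Best 2 to 4: 2–10–4 costing 12
Best 4 to 7: 4–9–6–5–7 costing 11.8
Total via 4: 12 + 11.8 = 23.8 m.

23.8 m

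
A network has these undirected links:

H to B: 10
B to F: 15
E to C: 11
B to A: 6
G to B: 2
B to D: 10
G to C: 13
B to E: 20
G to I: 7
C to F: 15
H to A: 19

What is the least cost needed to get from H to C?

Candidate routes:
H → A → B → G → C: 19+6+2+13 = 40
H → B → G → C: 10+2+13 = 25
The minimum is 25 via H → B → G → C.

25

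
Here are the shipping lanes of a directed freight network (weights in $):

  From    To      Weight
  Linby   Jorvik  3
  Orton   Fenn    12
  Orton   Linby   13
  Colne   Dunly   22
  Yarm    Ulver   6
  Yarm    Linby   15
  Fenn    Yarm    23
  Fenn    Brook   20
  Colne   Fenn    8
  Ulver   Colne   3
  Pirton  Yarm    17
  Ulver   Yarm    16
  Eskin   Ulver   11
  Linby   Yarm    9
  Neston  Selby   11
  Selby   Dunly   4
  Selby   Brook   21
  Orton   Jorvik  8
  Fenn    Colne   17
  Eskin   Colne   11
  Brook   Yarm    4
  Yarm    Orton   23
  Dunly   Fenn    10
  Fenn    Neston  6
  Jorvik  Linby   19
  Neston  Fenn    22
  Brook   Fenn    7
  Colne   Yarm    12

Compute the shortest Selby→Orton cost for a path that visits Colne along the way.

$66

Best Selby to Colne: Selby–Dunly–Fenn–Colne costing 31
Best Colne to Orton: Colne–Yarm–Orton costing 35
Total via Colne: 31 + 35 = $66.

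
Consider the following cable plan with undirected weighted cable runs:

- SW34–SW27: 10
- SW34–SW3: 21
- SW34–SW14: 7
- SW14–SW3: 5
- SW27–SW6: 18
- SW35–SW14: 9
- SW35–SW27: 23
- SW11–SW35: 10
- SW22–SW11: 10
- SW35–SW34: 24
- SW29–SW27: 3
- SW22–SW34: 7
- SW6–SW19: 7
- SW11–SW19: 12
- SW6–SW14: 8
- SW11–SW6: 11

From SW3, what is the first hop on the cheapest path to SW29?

SW14

Enumerating some paths:
SW3–SW14–SW6–SW27–SW29: 5+8+18+3 = 34
SW3–SW14–SW34–SW27–SW29: 5+7+10+3 = 25
The minimum is 25 via SW3–SW14–SW34–SW27–SW29.
So from SW3 the first move is to SW14.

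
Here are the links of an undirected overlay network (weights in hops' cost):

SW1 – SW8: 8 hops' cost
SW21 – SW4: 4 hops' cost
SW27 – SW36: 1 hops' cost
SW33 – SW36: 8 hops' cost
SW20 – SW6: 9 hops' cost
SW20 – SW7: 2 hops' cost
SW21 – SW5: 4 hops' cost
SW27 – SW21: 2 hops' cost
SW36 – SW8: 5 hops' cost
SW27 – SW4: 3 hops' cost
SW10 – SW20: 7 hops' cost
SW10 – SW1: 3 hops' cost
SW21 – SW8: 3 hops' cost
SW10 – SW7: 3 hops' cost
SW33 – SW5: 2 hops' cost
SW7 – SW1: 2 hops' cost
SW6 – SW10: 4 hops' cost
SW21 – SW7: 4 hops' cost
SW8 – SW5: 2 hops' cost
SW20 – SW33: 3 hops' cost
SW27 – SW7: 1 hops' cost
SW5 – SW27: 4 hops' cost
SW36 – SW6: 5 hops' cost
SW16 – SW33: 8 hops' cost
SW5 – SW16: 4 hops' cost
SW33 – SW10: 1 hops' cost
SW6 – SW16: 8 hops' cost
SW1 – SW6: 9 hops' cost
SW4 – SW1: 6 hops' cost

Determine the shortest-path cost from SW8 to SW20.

7 hops' cost

Running Dijkstra from SW8:
SW8: 0
SW5: 2  (via SW8)
SW21: 3  (via SW8)
SW33: 4  (via SW5)
SW10: 5  (via SW33)
SW27: 5  (via SW21)
SW36: 5  (via SW8)
SW16: 6  (via SW5)
SW7: 6  (via SW27)
SW20: 7  (via SW33)
Shortest route: SW8 → SW5 → SW33 → SW20 = 7 hops' cost.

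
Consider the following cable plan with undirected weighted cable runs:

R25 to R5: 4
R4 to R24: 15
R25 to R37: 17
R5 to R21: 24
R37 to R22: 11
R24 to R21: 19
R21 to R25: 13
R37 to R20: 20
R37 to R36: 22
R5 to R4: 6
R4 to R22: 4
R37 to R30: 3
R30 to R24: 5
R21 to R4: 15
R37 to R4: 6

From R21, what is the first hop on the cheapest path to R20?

R4

Compare a few routes:
R21 → R24 → R30 → R37 → R20: 19+5+3+20 = 47
R21 → R4 → R37 → R20: 15+6+20 = 41
The minimum is 41 via R21 → R4 → R37 → R20.
So from R21 the first move is to R4.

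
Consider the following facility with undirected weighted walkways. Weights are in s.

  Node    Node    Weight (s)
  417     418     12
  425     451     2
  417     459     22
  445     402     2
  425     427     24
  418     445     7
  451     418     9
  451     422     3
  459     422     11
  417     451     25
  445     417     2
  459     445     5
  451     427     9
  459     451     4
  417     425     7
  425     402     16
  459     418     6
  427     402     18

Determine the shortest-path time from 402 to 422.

14 s

Enumerating some paths:
402–445–459–451–422: 2+5+4+3 = 14
402–445–417–425–451–422: 2+2+7+2+3 = 16
Cheapest is 402–445–459–451–422 at 14 s.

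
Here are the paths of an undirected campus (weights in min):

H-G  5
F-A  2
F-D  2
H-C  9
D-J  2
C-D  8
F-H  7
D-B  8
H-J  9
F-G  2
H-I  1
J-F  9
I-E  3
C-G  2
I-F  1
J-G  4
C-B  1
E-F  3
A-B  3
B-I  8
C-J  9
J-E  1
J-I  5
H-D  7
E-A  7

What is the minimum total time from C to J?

Compare a few routes:
C → G → F → E → J: 2+2+3+1 = 8
C → G → F → D → J: 2+2+2+2 = 8
C → G → J: 2+4 = 6
Cheapest is C → G → J at 6 min.

6 min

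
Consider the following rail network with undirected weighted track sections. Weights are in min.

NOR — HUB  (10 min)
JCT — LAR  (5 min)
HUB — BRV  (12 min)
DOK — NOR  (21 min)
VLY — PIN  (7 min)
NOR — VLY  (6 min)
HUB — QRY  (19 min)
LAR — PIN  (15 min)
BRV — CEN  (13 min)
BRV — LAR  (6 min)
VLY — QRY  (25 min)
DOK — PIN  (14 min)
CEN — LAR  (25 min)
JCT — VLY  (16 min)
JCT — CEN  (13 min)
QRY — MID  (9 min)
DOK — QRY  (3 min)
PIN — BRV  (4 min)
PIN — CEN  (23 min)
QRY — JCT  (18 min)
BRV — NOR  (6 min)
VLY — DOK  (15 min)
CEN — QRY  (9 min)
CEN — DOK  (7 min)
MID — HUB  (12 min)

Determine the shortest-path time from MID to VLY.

27 min

Shortest distances from MID:
MID: 0
QRY: 9  (via MID)
DOK: 12  (via QRY)
HUB: 12  (via MID)
CEN: 18  (via QRY)
NOR: 22  (via HUB)
BRV: 24  (via HUB)
PIN: 26  (via DOK)
VLY: 27  (via DOK)
Shortest route: MID–QRY–DOK–VLY = 27 min.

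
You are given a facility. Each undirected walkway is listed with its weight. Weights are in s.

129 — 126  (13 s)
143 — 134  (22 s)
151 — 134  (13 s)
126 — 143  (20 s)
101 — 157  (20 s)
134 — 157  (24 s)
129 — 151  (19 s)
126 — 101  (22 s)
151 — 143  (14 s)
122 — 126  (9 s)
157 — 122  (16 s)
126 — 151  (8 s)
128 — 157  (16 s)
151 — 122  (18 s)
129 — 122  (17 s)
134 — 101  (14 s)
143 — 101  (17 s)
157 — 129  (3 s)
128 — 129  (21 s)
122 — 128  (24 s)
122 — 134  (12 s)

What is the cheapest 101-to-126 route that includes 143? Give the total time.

Best 101 to 143: 101–143 costing 17
Shortest 143→126: 143–126 = 20
Total via 143: 17 + 20 = 37 s.

37 s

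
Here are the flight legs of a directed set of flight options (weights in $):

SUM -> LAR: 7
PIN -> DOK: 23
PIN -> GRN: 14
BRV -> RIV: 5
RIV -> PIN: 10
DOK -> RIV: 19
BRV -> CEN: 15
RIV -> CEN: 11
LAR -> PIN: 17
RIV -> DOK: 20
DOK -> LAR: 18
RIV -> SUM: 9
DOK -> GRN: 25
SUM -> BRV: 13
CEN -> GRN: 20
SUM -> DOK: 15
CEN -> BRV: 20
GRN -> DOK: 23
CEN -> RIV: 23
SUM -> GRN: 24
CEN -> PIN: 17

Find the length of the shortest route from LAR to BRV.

$81

Compare a few routes:
LAR → PIN → DOK → RIV → SUM → BRV: 17+23+19+9+13 = 81
LAR → PIN → GRN → DOK → RIV → SUM → BRV: 17+14+23+19+9+13 = 95
LAR → PIN → DOK → RIV → CEN → BRV: 17+23+19+11+20 = 90
LAR → PIN → GRN → DOK → RIV → CEN → BRV: 17+14+23+19+11+20 = 104
Cheapest is LAR → PIN → DOK → RIV → SUM → BRV at $81.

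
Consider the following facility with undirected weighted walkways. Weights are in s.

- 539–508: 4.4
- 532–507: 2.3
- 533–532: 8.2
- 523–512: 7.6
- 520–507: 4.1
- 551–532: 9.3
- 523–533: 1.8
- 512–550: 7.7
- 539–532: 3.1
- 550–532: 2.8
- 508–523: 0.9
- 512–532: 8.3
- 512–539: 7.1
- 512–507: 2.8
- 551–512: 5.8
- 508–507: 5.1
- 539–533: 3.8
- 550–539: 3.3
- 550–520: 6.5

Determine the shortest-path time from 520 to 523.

10.1 s

Running Dijkstra from 520:
520: 0
507: 4.1  (via 520)
532: 6.4  (via 507)
550: 6.5  (via 520)
512: 6.9  (via 507)
508: 9.2  (via 507)
539: 9.5  (via 532)
523: 10.1  (via 508)
Shortest route: 520–507–508–523 = 10.1 s.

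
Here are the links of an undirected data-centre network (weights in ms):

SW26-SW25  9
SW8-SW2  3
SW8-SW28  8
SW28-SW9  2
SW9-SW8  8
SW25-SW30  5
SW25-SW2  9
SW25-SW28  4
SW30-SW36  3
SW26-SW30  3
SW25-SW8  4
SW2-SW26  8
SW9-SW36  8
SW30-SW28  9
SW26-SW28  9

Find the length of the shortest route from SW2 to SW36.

Compare a few routes:
SW2–SW8–SW25–SW30–SW36: 3+4+5+3 = 15
SW2–SW25–SW30–SW36: 9+5+3 = 17
SW2–SW26–SW30–SW36: 8+3+3 = 14
Cheapest is SW2–SW26–SW30–SW36 at 14 ms.

14 ms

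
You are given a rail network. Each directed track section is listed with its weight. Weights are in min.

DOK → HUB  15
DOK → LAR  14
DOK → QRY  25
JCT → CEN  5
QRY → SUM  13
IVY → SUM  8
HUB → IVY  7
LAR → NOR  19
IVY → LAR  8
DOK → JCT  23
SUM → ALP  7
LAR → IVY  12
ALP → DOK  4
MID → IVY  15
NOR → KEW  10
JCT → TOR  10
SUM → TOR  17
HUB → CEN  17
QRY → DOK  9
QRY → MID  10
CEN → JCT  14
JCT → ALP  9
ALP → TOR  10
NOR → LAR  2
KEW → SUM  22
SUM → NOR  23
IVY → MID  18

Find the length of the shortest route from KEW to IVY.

Compare a few routes:
KEW–SUM–ALP–DOK–QRY–MID–IVY: 22+7+4+25+10+15 = 83
KEW–SUM–ALP–DOK–HUB–IVY: 22+7+4+15+7 = 55
KEW–SUM–ALP–DOK–LAR–IVY: 22+7+4+14+12 = 59
KEW–SUM–NOR–LAR–IVY: 22+23+2+12 = 59
Cheapest is KEW–SUM–ALP–DOK–HUB–IVY at 55 min.

55 min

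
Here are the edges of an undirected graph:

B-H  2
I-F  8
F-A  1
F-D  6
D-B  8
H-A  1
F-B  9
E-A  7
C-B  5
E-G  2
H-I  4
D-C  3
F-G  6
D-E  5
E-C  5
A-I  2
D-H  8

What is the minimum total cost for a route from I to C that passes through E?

Shortest I→E: I → A → E = 9
Shortest E→C: E → C = 5
Total via E: 9 + 5 = 14.

14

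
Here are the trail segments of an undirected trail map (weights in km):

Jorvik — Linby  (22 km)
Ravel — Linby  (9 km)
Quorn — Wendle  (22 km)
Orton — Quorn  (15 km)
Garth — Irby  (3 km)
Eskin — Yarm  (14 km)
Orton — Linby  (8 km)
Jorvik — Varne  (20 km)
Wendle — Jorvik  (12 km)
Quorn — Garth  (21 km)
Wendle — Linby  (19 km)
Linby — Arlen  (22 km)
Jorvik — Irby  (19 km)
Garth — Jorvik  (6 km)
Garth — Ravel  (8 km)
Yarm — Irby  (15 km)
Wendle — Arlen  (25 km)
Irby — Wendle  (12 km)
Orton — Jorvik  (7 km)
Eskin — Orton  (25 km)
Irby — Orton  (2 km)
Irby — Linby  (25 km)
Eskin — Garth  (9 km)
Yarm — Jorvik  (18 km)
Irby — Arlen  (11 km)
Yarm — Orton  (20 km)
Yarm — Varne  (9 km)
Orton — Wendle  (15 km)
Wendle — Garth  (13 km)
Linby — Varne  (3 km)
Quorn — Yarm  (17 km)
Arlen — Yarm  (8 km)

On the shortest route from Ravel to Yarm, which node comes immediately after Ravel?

Linby

Candidate routes:
Ravel - Linby - Varne - Yarm: 9+3+9 = 21
Ravel - Garth - Irby - Yarm: 8+3+15 = 26
The minimum is 21 km via Ravel - Linby - Varne - Yarm.
So from Ravel the first move is to Linby.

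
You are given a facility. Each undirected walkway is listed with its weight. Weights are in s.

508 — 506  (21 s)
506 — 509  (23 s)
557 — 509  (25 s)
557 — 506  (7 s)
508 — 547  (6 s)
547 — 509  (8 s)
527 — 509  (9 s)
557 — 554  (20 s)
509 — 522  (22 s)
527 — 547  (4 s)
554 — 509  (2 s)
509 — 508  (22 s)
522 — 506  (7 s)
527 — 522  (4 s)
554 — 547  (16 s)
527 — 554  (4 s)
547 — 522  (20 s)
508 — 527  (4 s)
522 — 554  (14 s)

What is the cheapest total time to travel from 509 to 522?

10 s

Compare a few routes:
509–554–527–522: 2+4+4 = 10
509–527–522: 9+4 = 13
509–547–527–522: 8+4+4 = 16
Cheapest is 509–554–527–522 at 10 s.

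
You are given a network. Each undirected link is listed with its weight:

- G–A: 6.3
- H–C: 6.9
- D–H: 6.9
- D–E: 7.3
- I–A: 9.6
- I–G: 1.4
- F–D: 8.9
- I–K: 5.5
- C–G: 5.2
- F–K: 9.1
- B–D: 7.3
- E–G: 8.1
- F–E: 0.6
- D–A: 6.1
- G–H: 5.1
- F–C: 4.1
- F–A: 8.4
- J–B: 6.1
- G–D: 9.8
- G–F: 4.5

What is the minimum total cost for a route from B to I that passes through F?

Best B to F: B → D → E → F costing 15.2
Best F to I: F → G → I costing 5.9
Total via F: 15.2 + 5.9 = 21.1.

21.1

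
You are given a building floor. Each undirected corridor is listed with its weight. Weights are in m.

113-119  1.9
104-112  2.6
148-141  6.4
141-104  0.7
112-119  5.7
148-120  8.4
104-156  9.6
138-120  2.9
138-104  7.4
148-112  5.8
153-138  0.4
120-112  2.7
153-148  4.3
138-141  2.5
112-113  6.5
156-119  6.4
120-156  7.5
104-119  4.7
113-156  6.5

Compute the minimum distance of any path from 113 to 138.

Settle nodes by increasing distance from 113:
113: 0
119: 1.9  (via 113)
112: 6.5  (via 113)
156: 6.5  (via 113)
104: 6.6  (via 119)
141: 7.3  (via 104)
120: 9.2  (via 112)
138: 9.8  (via 141)
Shortest route: 113–119–104–141–138 = 9.8 m.

9.8 m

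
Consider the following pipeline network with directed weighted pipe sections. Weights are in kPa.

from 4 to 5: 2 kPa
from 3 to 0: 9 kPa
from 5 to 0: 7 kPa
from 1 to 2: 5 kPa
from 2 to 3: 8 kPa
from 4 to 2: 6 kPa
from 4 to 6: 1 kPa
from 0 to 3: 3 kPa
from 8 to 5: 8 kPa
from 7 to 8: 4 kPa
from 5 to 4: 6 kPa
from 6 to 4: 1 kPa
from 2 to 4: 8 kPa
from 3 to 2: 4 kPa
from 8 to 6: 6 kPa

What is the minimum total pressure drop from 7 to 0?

19 kPa

Compare a few routes:
7 → 8 → 5 → 0: 4+8+7 = 19
7 → 8 → 6 → 4 → 2 → 3 → 0: 4+6+1+6+8+9 = 34
7 → 8 → 6 → 4 → 5 → 0: 4+6+1+2+7 = 20
Cheapest is 7 → 8 → 5 → 0 at 19 kPa.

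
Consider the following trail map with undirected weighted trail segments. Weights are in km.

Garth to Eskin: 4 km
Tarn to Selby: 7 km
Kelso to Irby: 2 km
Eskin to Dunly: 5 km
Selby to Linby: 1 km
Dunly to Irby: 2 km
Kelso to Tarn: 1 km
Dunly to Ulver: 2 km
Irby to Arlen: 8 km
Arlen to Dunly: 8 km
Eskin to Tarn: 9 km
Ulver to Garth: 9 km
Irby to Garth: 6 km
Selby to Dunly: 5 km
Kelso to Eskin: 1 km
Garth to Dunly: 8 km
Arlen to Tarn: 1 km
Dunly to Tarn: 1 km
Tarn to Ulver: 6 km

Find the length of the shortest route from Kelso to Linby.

8 km

Shortest distances from Kelso:
Kelso: 0
Tarn: 1  (via Kelso)
Eskin: 1  (via Kelso)
Dunly: 2  (via Tarn)
Irby: 2  (via Kelso)
Arlen: 2  (via Tarn)
Ulver: 4  (via Dunly)
Garth: 5  (via Eskin)
Selby: 7  (via Dunly)
Linby: 8  (via Selby)
Shortest route: Kelso → Tarn → Dunly → Selby → Linby = 8 km.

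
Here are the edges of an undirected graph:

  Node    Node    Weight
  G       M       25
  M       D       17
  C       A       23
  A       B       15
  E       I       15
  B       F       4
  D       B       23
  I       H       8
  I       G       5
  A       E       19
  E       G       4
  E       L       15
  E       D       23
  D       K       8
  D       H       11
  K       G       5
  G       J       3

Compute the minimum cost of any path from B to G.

Shortest distances from B:
B: 0
F: 4  (via B)
A: 15  (via B)
D: 23  (via B)
K: 31  (via D)
E: 34  (via A)
H: 34  (via D)
G: 36  (via K)
Shortest route: B → D → K → G = 36.

36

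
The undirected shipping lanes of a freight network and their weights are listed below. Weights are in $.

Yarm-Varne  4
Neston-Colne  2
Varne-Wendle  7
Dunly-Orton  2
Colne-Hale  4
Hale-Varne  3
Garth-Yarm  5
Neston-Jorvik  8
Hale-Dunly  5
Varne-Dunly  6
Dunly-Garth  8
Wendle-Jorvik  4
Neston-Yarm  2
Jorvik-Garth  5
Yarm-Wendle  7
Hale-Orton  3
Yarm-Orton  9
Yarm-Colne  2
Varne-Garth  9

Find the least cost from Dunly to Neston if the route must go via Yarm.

Best Dunly to Yarm: Dunly–Varne–Yarm costing 10
Best Yarm to Neston: Yarm–Neston costing 2
Total via Yarm: 10 + 2 = $12.

$12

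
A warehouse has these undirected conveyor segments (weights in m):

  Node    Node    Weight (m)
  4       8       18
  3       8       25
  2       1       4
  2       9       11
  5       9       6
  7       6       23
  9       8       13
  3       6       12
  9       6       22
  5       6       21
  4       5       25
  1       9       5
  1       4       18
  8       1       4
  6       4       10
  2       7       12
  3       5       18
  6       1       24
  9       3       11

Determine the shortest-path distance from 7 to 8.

Enumerating some paths:
7 - 2 - 9 - 8: 12+11+13 = 36
7 - 2 - 1 - 9 - 8: 12+4+5+13 = 34
7 - 2 - 9 - 1 - 8: 12+11+5+4 = 32
7 - 2 - 1 - 8: 12+4+4 = 20
Cheapest is 7 - 2 - 1 - 8 at 20 m.

20 m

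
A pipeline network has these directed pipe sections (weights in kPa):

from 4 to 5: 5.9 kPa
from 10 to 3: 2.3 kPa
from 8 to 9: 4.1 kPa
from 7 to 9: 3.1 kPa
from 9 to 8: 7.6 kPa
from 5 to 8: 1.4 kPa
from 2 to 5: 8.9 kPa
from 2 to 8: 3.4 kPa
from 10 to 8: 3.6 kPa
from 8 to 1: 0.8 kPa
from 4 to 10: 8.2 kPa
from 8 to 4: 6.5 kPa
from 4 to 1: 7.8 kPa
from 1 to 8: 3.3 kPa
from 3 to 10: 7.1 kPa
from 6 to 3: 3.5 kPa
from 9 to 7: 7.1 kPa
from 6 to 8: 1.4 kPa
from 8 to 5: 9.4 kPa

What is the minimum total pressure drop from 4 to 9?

11.4 kPa

Running Dijkstra from 4:
4: 0
5: 5.9  (via 4)
8: 7.3  (via 5)
1: 7.8  (via 4)
10: 8.2  (via 4)
3: 10.5  (via 10)
9: 11.4  (via 8)
Shortest route: 4–5–8–9 = 11.4 kPa.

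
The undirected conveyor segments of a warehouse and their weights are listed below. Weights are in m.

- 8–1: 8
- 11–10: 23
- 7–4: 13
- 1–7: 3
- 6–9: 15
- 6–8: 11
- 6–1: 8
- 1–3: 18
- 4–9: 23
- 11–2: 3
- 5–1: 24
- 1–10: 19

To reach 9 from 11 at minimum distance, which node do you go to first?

10

Candidate routes:
11 - 10 - 1 - 6 - 9: 23+19+8+15 = 65
11 - 10 - 1 - 8 - 6 - 9: 23+19+8+11+15 = 76
The minimum is 65 m via 11 - 10 - 1 - 6 - 9.
So from 11 the first move is to 10.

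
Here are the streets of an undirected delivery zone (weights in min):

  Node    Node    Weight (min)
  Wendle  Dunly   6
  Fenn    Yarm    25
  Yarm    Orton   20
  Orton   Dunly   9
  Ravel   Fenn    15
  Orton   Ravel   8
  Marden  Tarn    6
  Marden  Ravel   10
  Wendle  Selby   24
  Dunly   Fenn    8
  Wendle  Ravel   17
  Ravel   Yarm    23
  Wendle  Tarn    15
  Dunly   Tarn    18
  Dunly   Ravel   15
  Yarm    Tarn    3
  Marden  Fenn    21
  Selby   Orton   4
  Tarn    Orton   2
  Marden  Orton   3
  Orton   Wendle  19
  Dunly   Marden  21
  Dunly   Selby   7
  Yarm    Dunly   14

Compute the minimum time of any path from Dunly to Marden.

Settle nodes by increasing distance from Dunly:
Dunly: 0
Wendle: 6  (via Dunly)
Selby: 7  (via Dunly)
Fenn: 8  (via Dunly)
Orton: 9  (via Dunly)
Tarn: 11  (via Orton)
Marden: 12  (via Orton)
Shortest route: Dunly–Orton–Marden = 12 min.

12 min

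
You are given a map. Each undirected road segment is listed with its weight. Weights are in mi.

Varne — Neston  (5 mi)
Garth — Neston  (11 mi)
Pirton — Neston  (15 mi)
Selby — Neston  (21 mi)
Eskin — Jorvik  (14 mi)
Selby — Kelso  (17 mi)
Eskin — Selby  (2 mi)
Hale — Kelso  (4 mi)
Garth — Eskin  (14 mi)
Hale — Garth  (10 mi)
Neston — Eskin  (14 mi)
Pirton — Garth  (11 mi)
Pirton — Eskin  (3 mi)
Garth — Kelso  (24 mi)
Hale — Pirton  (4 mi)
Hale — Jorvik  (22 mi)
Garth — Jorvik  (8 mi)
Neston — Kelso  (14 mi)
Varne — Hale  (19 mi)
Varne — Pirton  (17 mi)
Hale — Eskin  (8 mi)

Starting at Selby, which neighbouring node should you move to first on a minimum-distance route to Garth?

Compare a few routes:
Selby → Eskin → Garth: 2+14 = 16
Selby → Eskin → Hale → Garth: 2+8+10 = 20
Selby → Eskin → Pirton → Hale → Garth: 2+3+4+10 = 19
Selby → Eskin → Jorvik → Garth: 2+14+8 = 24
The minimum is 16 mi via Selby → Eskin → Garth.
So from Selby the first move is to Eskin.

Eskin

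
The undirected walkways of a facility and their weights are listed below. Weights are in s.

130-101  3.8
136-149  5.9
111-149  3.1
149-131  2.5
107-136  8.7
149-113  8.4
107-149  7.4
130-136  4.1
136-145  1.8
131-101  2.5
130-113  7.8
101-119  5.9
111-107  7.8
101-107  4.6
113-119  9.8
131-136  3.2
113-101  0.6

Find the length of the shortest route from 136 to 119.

11.6 s

Candidate routes:
136–131–101–113–119: 3.2+2.5+0.6+9.8 = 16.1
136–149–131–101–119: 5.9+2.5+2.5+5.9 = 16.8
136–131–101–119: 3.2+2.5+5.9 = 11.6
136–130–101–119: 4.1+3.8+5.9 = 13.8
The minimum is 11.6 s via 136–131–101–119.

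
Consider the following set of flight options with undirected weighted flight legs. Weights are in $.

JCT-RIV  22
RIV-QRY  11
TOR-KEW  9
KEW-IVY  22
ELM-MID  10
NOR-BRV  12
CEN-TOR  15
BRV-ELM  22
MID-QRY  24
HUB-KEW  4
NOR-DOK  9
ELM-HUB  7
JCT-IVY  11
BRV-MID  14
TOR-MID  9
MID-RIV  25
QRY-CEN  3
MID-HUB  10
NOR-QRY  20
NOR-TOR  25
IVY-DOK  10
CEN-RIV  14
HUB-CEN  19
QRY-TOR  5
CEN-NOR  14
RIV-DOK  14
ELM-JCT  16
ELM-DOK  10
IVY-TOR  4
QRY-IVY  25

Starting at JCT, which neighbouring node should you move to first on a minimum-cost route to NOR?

Enumerating some paths:
JCT → IVY → TOR → QRY → CEN → NOR: 11+4+5+3+14 = 37
JCT → IVY → TOR → NOR: 11+4+25 = 40
JCT → ELM → DOK → NOR: 16+10+9 = 35
JCT → IVY → DOK → NOR: 11+10+9 = 30
The minimum is $30 via JCT → IVY → DOK → NOR.
So from JCT the first move is to IVY.

IVY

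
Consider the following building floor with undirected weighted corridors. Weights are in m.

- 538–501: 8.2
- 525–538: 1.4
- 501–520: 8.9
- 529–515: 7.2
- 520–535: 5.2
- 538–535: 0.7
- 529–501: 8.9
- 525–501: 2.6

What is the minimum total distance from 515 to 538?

Enumerating some paths:
515–529–501–520–535–538: 7.2+8.9+8.9+5.2+0.7 = 30.9
515–529–501–525–538: 7.2+8.9+2.6+1.4 = 20.1
515–529–501–538: 7.2+8.9+8.2 = 24.3
Cheapest is 515–529–501–525–538 at 20.1 m.

20.1 m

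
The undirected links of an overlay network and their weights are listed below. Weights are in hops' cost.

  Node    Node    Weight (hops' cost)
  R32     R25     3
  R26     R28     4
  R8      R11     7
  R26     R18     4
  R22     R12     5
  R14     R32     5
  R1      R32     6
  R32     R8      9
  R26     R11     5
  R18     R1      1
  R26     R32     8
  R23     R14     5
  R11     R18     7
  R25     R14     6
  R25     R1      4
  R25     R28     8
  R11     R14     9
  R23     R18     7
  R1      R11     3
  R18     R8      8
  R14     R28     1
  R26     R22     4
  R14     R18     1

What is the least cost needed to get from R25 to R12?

Candidate routes:
R25 - R1 - R18 - R26 - R22 - R12: 4+1+4+4+5 = 18
R25 - R14 - R28 - R26 - R22 - R12: 6+1+4+4+5 = 20
R25 - R14 - R18 - R26 - R22 - R12: 6+1+4+4+5 = 20
Cheapest is R25 - R1 - R18 - R26 - R22 - R12 at 18 hops' cost.

18 hops' cost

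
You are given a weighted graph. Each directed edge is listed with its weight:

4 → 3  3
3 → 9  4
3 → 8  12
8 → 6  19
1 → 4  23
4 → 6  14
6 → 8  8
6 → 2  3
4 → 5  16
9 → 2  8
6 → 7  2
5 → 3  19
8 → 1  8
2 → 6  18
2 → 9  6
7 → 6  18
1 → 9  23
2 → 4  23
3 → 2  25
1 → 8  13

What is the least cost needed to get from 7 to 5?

Shortest distances from 7:
7: 0
6: 18  (via 7)
2: 21  (via 6)
8: 26  (via 6)
9: 27  (via 2)
1: 34  (via 8)
4: 44  (via 2)
3: 47  (via 4)
5: 60  (via 4)
Shortest route: 7 → 6 → 2 → 4 → 5 = 60.

60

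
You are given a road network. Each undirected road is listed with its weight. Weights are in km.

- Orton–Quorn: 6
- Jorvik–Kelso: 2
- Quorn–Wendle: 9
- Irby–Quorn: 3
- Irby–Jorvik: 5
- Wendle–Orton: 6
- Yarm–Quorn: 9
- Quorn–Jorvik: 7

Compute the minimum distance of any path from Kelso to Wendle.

Settle nodes by increasing distance from Kelso:
Kelso: 0
Jorvik: 2  (via Kelso)
Irby: 7  (via Jorvik)
Quorn: 9  (via Jorvik)
Orton: 15  (via Quorn)
Yarm: 18  (via Quorn)
Wendle: 18  (via Quorn)
Shortest route: Kelso → Jorvik → Quorn → Wendle = 18 km.

18 km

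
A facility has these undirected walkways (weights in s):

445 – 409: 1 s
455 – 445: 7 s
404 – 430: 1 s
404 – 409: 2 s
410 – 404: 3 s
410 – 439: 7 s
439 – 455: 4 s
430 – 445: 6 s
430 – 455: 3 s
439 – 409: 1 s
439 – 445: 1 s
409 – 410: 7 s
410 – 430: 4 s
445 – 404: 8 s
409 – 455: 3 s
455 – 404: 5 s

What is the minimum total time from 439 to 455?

Running Dijkstra from 439:
439: 0
409: 1  (via 439)
445: 1  (via 439)
404: 3  (via 409)
455: 4  (via 439)
Shortest route: 439–455 = 4 s.

4 s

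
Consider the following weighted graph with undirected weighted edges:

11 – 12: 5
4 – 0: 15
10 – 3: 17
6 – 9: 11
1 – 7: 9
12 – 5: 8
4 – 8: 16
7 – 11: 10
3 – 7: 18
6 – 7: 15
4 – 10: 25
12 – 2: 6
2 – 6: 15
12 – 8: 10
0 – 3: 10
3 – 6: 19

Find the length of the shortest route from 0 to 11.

38

Running Dijkstra from 0:
0: 0
3: 10  (via 0)
4: 15  (via 0)
10: 27  (via 3)
7: 28  (via 3)
6: 29  (via 3)
8: 31  (via 4)
1: 37  (via 7)
11: 38  (via 7)
Shortest route: 0–3–7–11 = 38.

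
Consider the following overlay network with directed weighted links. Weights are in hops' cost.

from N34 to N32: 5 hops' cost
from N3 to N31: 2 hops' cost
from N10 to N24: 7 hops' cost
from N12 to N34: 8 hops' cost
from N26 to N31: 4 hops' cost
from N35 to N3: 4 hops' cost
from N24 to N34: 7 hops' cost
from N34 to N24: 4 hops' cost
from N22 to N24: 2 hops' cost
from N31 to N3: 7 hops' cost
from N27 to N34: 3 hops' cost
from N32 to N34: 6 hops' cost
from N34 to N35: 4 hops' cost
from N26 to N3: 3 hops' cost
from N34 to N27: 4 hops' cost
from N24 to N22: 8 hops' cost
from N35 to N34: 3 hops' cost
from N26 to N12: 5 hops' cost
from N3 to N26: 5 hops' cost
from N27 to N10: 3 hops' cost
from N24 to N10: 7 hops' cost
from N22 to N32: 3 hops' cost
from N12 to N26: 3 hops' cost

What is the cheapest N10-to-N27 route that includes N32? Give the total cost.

28 hops' cost

Best N10 to N32: N10 → N24 → N22 → N32 costing 18
Best N32 to N27: N32 → N34 → N27 costing 10
Total via N32: 18 + 10 = 28 hops' cost.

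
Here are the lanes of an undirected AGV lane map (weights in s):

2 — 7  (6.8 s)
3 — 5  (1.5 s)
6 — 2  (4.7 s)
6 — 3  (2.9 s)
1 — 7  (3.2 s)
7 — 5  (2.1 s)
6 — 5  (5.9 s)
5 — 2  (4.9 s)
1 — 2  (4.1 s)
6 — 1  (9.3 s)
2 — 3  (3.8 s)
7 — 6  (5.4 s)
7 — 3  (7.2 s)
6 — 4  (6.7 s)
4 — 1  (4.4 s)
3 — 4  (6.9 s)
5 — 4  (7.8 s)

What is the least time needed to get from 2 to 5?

Enumerating some paths:
2 - 5: 4.9 = 4.9
2 - 3 - 5: 3.8+1.5 = 5.3
Cheapest is 2 - 5 at 4.9 s.

4.9 s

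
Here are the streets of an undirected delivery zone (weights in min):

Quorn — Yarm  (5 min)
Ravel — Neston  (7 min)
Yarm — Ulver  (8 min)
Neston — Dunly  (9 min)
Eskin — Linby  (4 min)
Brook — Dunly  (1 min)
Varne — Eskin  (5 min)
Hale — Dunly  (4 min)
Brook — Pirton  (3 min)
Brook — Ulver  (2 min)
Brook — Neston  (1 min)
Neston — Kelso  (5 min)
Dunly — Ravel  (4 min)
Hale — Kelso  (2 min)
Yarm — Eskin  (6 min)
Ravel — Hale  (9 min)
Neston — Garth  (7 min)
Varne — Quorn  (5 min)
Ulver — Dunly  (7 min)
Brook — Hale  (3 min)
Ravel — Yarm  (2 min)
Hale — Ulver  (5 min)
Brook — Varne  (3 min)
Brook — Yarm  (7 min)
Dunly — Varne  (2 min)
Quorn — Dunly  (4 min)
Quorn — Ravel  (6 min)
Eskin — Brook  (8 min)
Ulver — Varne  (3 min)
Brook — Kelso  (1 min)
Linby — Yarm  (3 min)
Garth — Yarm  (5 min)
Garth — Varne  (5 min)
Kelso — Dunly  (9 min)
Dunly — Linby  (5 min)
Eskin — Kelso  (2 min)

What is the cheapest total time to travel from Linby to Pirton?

9 min

Running Dijkstra from Linby:
Linby: 0
Yarm: 3  (via Linby)
Eskin: 4  (via Linby)
Dunly: 5  (via Linby)
Ravel: 5  (via Yarm)
Kelso: 6  (via Eskin)
Brook: 6  (via Dunly)
Neston: 7  (via Brook)
Varne: 7  (via Dunly)
Hale: 8  (via Kelso)
Garth: 8  (via Yarm)
Ulver: 8  (via Brook)
Quorn: 8  (via Yarm)
Pirton: 9  (via Brook)
Shortest route: Linby–Dunly–Brook–Pirton = 9 min.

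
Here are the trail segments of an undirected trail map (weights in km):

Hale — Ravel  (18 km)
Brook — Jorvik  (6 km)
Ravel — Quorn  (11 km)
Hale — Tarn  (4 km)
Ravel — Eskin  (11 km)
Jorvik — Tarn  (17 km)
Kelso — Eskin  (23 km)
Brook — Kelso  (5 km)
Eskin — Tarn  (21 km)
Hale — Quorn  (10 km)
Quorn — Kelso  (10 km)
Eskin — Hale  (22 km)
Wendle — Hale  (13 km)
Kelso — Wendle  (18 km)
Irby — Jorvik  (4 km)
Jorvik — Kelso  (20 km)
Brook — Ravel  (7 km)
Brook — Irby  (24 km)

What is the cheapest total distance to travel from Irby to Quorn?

Compare a few routes:
Irby - Jorvik - Tarn - Hale - Quorn: 4+17+4+10 = 35
Irby - Jorvik - Brook - Ravel - Quorn: 4+6+7+11 = 28
Irby - Jorvik - Brook - Kelso - Quorn: 4+6+5+10 = 25
Irby - Jorvik - Kelso - Quorn: 4+20+10 = 34
The minimum is 25 km via Irby - Jorvik - Brook - Kelso - Quorn.

25 km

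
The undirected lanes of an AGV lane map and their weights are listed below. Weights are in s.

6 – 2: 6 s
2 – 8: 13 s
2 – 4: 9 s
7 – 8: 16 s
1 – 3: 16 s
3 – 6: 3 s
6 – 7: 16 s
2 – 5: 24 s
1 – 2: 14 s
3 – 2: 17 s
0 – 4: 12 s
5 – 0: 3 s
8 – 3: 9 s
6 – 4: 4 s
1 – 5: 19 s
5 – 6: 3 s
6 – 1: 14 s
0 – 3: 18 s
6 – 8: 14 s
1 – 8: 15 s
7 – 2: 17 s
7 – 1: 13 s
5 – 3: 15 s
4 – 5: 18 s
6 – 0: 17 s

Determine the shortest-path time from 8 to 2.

Compare a few routes:
8–6–2: 14+6 = 20
8–3–6–2: 9+3+6 = 18
8–3–6–4–2: 9+3+4+9 = 25
8–2: 13 = 13
Cheapest is 8–2 at 13 s.

13 s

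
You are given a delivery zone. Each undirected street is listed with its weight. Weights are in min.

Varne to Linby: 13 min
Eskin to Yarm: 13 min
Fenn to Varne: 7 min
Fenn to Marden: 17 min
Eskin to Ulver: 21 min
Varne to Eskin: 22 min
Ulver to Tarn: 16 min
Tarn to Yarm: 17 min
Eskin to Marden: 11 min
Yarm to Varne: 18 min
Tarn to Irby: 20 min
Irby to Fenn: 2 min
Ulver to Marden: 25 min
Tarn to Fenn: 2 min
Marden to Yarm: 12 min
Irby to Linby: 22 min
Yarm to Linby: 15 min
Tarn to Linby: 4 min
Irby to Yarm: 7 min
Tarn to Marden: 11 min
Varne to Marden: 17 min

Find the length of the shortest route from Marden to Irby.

Settle nodes by increasing distance from Marden:
Marden: 0
Eskin: 11  (via Marden)
Tarn: 11  (via Marden)
Yarm: 12  (via Marden)
Fenn: 13  (via Tarn)
Irby: 15  (via Fenn)
Shortest route: Marden → Tarn → Fenn → Irby = 15 min.

15 min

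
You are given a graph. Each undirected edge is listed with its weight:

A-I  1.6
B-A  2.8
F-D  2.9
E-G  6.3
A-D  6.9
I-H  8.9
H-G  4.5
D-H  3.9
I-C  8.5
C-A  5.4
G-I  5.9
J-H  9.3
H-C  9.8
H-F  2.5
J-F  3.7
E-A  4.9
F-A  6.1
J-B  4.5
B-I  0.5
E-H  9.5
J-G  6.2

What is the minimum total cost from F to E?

11

Running Dijkstra from F:
F: 0
H: 2.5  (via F)
D: 2.9  (via F)
J: 3.7  (via F)
A: 6.1  (via F)
G: 7  (via H)
I: 7.7  (via A)
B: 8.2  (via J)
E: 11  (via A)
Shortest route: F–A–E = 11.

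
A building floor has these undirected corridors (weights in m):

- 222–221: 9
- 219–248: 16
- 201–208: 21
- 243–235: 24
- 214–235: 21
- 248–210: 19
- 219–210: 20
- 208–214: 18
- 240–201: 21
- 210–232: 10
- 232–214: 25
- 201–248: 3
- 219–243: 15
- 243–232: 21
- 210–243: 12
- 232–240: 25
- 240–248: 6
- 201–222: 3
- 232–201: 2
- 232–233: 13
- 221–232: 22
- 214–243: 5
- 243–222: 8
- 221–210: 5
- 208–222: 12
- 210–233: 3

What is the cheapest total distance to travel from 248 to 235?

38 m

Candidate routes:
248 → 201 → 222 → 243 → 235: 3+3+8+24 = 38
248 → 201 → 222 → 243 → 214 → 235: 3+3+8+5+21 = 40
248 → 201 → 232 → 243 → 235: 3+2+21+24 = 50
The minimum is 38 m via 248 → 201 → 222 → 243 → 235.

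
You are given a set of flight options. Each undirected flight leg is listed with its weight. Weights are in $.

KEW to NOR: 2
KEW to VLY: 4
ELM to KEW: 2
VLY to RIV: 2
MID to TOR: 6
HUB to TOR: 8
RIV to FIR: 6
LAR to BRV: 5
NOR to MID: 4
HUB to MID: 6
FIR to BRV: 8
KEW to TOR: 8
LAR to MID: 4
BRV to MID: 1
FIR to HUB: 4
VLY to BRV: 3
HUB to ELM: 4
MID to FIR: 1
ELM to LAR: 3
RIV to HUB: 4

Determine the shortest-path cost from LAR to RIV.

Settle nodes by increasing distance from LAR:
LAR: 0
ELM: 3  (via LAR)
MID: 4  (via LAR)
FIR: 5  (via MID)
KEW: 5  (via ELM)
BRV: 5  (via LAR)
HUB: 7  (via ELM)
NOR: 7  (via KEW)
VLY: 8  (via BRV)
TOR: 10  (via MID)
RIV: 10  (via VLY)
Shortest route: LAR → BRV → VLY → RIV = $10.

$10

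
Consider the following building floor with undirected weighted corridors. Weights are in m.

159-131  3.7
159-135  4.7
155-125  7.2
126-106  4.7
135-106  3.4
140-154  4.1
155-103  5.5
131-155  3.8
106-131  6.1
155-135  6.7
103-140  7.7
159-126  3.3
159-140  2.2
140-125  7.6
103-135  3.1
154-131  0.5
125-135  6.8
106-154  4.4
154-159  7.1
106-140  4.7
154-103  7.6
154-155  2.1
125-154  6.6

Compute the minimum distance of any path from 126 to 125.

Compare a few routes:
126–159–131–154–125: 3.3+3.7+0.5+6.6 = 14.1
126–159–140–125: 3.3+2.2+7.6 = 13.1
Cheapest is 126–159–140–125 at 13.1 m.

13.1 m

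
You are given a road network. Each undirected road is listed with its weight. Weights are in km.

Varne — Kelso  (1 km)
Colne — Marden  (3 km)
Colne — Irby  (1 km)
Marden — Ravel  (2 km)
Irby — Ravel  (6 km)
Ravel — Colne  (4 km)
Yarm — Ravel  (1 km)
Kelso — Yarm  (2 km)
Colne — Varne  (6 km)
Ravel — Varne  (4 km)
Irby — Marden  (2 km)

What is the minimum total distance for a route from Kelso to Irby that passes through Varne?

8 km

Shortest Kelso→Varne: Kelso–Varne = 1
Shortest Varne→Irby: Varne–Colne–Irby = 7
Total via Varne: 1 + 7 = 8 km.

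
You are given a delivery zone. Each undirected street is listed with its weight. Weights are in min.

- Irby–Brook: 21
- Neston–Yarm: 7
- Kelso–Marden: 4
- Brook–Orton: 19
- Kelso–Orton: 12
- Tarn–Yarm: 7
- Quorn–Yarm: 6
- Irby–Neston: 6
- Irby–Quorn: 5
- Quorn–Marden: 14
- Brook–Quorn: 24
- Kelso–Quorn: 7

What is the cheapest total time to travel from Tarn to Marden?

Running Dijkstra from Tarn:
Tarn: 0
Yarm: 7  (via Tarn)
Quorn: 13  (via Yarm)
Neston: 14  (via Yarm)
Irby: 18  (via Quorn)
Kelso: 20  (via Quorn)
Marden: 24  (via Kelso)
Shortest route: Tarn–Yarm–Quorn–Kelso–Marden = 24 min.

24 min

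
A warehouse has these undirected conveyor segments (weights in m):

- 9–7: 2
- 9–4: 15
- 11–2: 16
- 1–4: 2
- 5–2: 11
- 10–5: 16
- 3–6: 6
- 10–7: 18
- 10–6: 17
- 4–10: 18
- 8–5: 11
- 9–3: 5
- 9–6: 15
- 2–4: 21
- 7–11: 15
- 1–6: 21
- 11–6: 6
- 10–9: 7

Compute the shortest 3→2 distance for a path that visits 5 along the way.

39 m

Shortest 3→5: 3 → 9 → 10 → 5 = 28
Shortest 5→2: 5 → 2 = 11
Total via 5: 28 + 11 = 39 m.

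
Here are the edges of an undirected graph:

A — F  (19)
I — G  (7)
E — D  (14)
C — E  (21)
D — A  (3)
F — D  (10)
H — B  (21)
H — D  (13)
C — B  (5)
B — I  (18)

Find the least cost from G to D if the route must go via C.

65

Shortest G→C: G → I → B → C = 30
Shortest C→D: C → E → D = 35
Total via C: 30 + 35 = 65.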